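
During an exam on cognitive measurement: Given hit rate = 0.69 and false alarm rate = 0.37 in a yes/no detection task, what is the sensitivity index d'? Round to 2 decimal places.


d' = z(HR) - z(FAR)
z(0.69) = 0.4959
z(0.37) = -0.3319
d' = 0.4959 - -0.3319
= 0.83


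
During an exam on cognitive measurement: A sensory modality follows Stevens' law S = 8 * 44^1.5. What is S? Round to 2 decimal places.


S = 8 * 44^1.5
44^1.5 = 291.863
S = 8 * 291.863
= 2334.90


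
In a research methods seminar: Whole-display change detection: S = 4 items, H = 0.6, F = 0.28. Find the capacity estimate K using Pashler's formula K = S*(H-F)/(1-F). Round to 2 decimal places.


K = S * (H - F) / (1 - F)
H - F = 0.32
1 - F = 0.72
K = 4 * 0.32 / 0.72
= 1.78


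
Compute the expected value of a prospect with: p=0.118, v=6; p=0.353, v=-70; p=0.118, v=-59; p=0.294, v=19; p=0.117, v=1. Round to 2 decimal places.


EU = sum(p_i * v_i)
0.118 * 6 = 0.708
0.353 * -70 = -24.71
0.118 * -59 = -6.962
0.294 * 19 = 5.586
0.117 * 1 = 0.117
EU = 0.708 + -24.71 + -6.962 + 5.586 + 0.117
= -25.26


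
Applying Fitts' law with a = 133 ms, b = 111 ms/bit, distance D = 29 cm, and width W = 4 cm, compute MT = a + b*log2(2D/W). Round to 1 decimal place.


MT = 133 + 111 * log2(2*29/4)
2D/W = 14.5
log2(14.5) = 3.858
MT = 133 + 111 * 3.858
= 561.2 ms


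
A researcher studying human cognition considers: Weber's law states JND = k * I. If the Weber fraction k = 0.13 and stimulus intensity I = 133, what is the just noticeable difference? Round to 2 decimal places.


JND = k * I
JND = 0.13 * 133
= 17.29


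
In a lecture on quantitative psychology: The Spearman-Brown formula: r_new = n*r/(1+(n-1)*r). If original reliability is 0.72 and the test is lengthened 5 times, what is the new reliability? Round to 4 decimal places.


r_new = n*r / (1 + (n-1)*r)
Numerator = 5 * 0.72 = 3.6
Denominator = 1 + 4 * 0.72 = 3.88
r_new = 3.6 / 3.88
= 0.9278


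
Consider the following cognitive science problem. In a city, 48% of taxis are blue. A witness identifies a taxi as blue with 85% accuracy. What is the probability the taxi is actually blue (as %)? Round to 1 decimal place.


P(blue | says blue) = P(says blue | blue)*P(blue) / [P(says blue | blue)*P(blue) + P(says blue | not blue)*P(not blue)]
Numerator = 0.85 * 0.48 = 0.408
False identification = 0.15 * 0.52 = 0.078
P = 0.408 / (0.408 + 0.078)
= 0.408 / 0.486
As percentage = 84.0


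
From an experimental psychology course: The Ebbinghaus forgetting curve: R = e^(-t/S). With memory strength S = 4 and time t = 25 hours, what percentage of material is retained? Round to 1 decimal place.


R = e^(-t/S)
-t/S = -25/4 = -6.25
R = e^(-6.25) = 0.00193
Percentage = 0.00193 * 100
= 0.2


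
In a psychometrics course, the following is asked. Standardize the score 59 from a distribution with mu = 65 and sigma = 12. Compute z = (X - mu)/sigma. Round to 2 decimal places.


z = (X - mu) / sigma
= (59 - 65) / 12
= -6 / 12
= -0.50


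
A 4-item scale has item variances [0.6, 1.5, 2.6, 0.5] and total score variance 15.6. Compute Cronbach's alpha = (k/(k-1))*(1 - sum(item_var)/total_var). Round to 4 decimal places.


alpha = (k/(k-1)) * (1 - sum(s_i^2)/s_total^2)
sum(item variances) = 5.2
k/(k-1) = 4/3 = 1.333333
1 - 5.2/15.6 = 1 - 0.333333 = 0.666667
alpha = 1.333333 * 0.666667
= 0.8889


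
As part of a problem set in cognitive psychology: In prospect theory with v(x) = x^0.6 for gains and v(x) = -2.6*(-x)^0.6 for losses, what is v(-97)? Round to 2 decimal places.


Since x = -97 < 0, use v(x) = -lambda*(-x)^alpha
(-x) = 97
97^0.6 = 15.5619
v(-97) = -2.6 * 15.5619
= -40.46


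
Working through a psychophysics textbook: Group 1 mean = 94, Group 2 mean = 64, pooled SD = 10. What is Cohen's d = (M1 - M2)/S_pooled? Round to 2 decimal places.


Cohen's d = (M1 - M2) / S_pooled
= (94 - 64) / 10
= 30 / 10
= 3.00


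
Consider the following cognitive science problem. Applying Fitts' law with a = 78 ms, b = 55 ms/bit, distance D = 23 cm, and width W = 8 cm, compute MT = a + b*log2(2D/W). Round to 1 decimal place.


MT = 78 + 55 * log2(2*23/8)
2D/W = 5.75
log2(5.75) = 2.5236
MT = 78 + 55 * 2.5236
= 216.8 ms


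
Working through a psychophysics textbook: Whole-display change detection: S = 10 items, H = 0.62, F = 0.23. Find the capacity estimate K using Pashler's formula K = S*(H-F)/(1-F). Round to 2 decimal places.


K = S * (H - F) / (1 - F)
H - F = 0.39
1 - F = 0.77
K = 10 * 0.39 / 0.77
= 5.06


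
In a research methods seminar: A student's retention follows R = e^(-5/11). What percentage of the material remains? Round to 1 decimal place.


R = e^(-t/S)
-t/S = -5/11 = -0.454545
R = e^(-0.454545) = 0.634737
Percentage = 0.634737 * 100
= 63.5


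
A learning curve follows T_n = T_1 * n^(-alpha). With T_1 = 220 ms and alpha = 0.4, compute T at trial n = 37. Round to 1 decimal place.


T_n = 220 * 37^(-0.4)
37^(-0.4) = 0.235895
T_n = 220 * 0.235895
= 51.9 ms


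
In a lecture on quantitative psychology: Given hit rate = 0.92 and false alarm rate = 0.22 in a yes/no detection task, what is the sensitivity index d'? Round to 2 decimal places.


d' = z(HR) - z(FAR)
z(0.92) = 1.4051
z(0.22) = -0.7722
d' = 1.4051 - -0.7722
= 2.18


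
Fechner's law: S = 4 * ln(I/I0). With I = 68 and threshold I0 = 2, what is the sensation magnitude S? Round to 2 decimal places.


S = 4 * ln(68/2)
I/I0 = 34.0
ln(34.0) = 3.5264
S = 4 * 3.5264
= 14.11


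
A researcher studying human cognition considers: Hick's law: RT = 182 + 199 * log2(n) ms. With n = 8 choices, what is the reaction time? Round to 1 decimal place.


RT = 182 + 199 * log2(8)
log2(8) = 3.0
RT = 182 + 199 * 3.0
= 182 + 597.0
= 779.0 ms


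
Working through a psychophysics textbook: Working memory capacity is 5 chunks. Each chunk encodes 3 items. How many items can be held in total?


Total items = chunks * items_per_chunk
= 5 * 3
= 15


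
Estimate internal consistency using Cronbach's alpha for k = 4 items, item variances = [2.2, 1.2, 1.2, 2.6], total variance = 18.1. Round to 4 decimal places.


alpha = (k/(k-1)) * (1 - sum(s_i^2)/s_total^2)
sum(item variances) = 7.2
k/(k-1) = 4/3 = 1.333333
1 - 7.2/18.1 = 1 - 0.39779 = 0.60221
alpha = 1.333333 * 0.60221
= 0.8029


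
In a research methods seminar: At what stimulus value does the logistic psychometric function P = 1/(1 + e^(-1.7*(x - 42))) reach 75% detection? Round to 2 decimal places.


At P = 0.75: 0.75 = 1/(1 + e^(-k*(x-x0)))
Solving: e^(-k*(x-x0)) = 1/3
x = x0 + ln(3)/k
ln(3) = 1.0986
x = 42 + 1.0986/1.7
= 42 + 0.6462
= 42.65


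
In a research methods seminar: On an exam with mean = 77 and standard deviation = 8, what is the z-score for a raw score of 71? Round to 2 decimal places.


z = (X - mu) / sigma
= (71 - 77) / 8
= -6 / 8
= -0.75


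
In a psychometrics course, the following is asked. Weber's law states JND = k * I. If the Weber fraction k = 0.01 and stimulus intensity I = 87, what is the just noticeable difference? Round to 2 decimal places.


JND = k * I
JND = 0.01 * 87
= 0.87


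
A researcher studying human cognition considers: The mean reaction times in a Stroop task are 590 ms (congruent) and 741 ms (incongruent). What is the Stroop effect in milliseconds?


Stroop effect = RT(incongruent) - RT(congruent)
= 741 - 590
= 151 ms


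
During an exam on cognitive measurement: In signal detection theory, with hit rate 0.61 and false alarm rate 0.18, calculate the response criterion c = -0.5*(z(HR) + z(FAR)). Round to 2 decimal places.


c = -0.5 * (z(HR) + z(FAR))
z(0.61) = 0.2793
z(0.18) = -0.9154
c = -0.5 * (0.2793 + -0.9154)
= -0.5 * -0.6361
= 0.32


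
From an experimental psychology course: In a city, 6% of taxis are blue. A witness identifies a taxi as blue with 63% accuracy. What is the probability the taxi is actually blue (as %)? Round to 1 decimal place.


P(blue | says blue) = P(says blue | blue)*P(blue) / [P(says blue | blue)*P(blue) + P(says blue | not blue)*P(not blue)]
Numerator = 0.63 * 0.06 = 0.0378
False identification = 0.37 * 0.94 = 0.3478
P = 0.0378 / (0.0378 + 0.3478)
= 0.0378 / 0.3856
As percentage = 9.8


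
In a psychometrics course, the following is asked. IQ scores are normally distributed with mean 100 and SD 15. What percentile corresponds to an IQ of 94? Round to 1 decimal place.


z = (IQ - mean) / SD
z = (94 - 100) / 15 = -0.4
Percentile = Phi(-0.4) * 100
Phi(-0.4) = 0.344578
= 34.5


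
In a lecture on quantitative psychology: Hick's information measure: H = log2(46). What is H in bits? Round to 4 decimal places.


H = log2(n)
H = log2(46)
= 5.5236


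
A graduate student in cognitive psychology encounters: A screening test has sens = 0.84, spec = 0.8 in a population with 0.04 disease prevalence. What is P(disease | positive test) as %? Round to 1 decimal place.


PPV = (sens * prev) / (sens * prev + (1-spec) * (1-prev))
Numerator = 0.84 * 0.04 = 0.0336
P(positive and no disease) = (1 - spec) * (1 - prev) = (1 - 0.8) * (1 - 0.04) = 0.192
Denominator = 0.0336 + 0.192 = 0.2256
PPV = 0.0336 / 0.2256 = 0.148936
As percentage = 14.9


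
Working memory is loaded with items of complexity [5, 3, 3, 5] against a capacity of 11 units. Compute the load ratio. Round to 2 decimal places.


Total complexity = 5 + 3 + 3 + 5 = 16
Load = total / capacity = 16 / 11
= 1.45


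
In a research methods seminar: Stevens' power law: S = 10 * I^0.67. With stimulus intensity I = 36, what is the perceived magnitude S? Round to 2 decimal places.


S = 10 * 36^0.67
36^0.67 = 11.0337
S = 10 * 11.0337
= 110.34


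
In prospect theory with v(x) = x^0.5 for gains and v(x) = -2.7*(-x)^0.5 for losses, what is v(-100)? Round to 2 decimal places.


Since x = -100 < 0, use v(x) = -lambda*(-x)^alpha
(-x) = 100
100^0.5 = 10.0
v(-100) = -2.7 * 10.0
= -27.00


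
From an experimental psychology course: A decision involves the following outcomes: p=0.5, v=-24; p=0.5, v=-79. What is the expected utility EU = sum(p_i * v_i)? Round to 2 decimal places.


EU = sum(p_i * v_i)
0.5 * -24 = -12.0
0.5 * -79 = -39.5
EU = -12.0 + -39.5
= -51.50


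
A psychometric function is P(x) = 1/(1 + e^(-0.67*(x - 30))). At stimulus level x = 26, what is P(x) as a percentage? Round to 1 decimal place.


P(x) = 1/(1 + e^(-0.67*(26 - 30)))
Exponent = -0.67 * -4 = 2.68
e^(2.68) = 14.585093
P = 1/(1 + 14.585093) = 0.064164
Percentage = 6.4


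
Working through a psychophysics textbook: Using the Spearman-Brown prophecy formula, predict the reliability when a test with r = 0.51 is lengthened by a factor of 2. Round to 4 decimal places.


r_new = n*r / (1 + (n-1)*r)
Numerator = 2 * 0.51 = 1.02
Denominator = 1 + 1 * 0.51 = 1.51
r_new = 1.02 / 1.51
= 0.6755


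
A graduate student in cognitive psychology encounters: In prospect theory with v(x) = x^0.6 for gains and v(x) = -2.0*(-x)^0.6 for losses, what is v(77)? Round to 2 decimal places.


Since x = 77 >= 0, use v(x) = x^0.6
77^0.6 = 13.5486
v(77) = 13.55


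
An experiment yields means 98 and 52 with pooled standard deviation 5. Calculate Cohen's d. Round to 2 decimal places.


Cohen's d = (M1 - M2) / S_pooled
= (98 - 52) / 5
= 46 / 5
= 9.20


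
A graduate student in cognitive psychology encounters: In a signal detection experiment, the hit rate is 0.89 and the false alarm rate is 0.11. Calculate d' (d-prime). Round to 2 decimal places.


d' = z(HR) - z(FAR)
z(0.89) = 1.2265
z(0.11) = -1.2265
d' = 1.2265 - -1.2265
= 2.45


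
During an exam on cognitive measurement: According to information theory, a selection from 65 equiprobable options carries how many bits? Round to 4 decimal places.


H = log2(n)
H = log2(65)
= 6.0224


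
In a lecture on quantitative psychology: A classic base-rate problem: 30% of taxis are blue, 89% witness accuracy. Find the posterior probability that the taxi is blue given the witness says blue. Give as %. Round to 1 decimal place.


P(blue | says blue) = P(says blue | blue)*P(blue) / [P(says blue | blue)*P(blue) + P(says blue | not blue)*P(not blue)]
Numerator = 0.89 * 0.3 = 0.267
False identification = 0.11 * 0.7 = 0.077
P = 0.267 / (0.267 + 0.077)
= 0.267 / 0.344
As percentage = 77.6


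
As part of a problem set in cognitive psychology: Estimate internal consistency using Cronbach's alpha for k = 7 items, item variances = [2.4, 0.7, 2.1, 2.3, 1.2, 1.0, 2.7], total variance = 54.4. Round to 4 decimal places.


alpha = (k/(k-1)) * (1 - sum(s_i^2)/s_total^2)
sum(item variances) = 12.4
k/(k-1) = 7/6 = 1.166667
1 - 12.4/54.4 = 1 - 0.227941 = 0.772059
alpha = 1.166667 * 0.772059
= 0.9007


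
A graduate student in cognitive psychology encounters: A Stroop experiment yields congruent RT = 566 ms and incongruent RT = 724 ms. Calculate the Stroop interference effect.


Stroop effect = RT(incongruent) - RT(congruent)
= 724 - 566
= 158 ms


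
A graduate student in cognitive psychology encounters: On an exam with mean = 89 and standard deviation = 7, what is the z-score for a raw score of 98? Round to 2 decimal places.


z = (X - mu) / sigma
= (98 - 89) / 7
= 9 / 7
= 1.29


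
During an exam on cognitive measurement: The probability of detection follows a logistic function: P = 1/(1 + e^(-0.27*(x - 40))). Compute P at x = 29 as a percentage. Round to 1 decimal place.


P(x) = 1/(1 + e^(-0.27*(29 - 40)))
Exponent = -0.27 * -11 = 2.97
e^(2.97) = 19.49192
P = 1/(1 + 19.49192) = 0.0488
Percentage = 4.9


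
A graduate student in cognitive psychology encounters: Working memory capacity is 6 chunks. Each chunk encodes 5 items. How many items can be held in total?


Total items = chunks * items_per_chunk
= 6 * 5
= 30


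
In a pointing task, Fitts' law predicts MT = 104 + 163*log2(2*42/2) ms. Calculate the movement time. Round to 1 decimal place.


MT = 104 + 163 * log2(2*42/2)
2D/W = 42.0
log2(42.0) = 5.3923
MT = 104 + 163 * 5.3923
= 982.9 ms


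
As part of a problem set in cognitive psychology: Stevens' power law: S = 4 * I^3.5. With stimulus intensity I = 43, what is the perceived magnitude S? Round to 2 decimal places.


S = 4 * 43^3.5
43^3.5 = 521362.2648
S = 4 * 521362.2648
= 2085449.06


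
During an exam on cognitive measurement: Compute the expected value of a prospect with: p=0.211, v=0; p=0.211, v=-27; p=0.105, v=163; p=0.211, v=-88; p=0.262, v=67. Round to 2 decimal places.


EU = sum(p_i * v_i)
0.211 * 0 = 0.0
0.211 * -27 = -5.697
0.105 * 163 = 17.115
0.211 * -88 = -18.568
0.262 * 67 = 17.554
EU = 0.0 + -5.697 + 17.115 + -18.568 + 17.554
= 10.40


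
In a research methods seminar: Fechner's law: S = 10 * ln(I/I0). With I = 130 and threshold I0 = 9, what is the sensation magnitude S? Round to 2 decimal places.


S = 10 * ln(130/9)
I/I0 = 14.444444
ln(14.444444) = 2.6703
S = 10 * 2.6703
= 26.70


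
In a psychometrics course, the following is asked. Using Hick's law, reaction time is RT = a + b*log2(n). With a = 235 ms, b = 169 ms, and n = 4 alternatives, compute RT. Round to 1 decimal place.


RT = 235 + 169 * log2(4)
log2(4) = 2.0
RT = 235 + 169 * 2.0
= 235 + 338.0
= 573.0 ms


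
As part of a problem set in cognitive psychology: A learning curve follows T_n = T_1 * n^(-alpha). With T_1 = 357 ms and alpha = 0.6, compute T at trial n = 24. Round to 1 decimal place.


T_n = 357 * 24^(-0.6)
24^(-0.6) = 0.14855
T_n = 357 * 0.14855
= 53.0 ms


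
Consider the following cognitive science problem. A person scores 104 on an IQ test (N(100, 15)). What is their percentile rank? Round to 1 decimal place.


z = (IQ - mean) / SD
z = (104 - 100) / 15 = 0.2667
Percentile = Phi(0.2667) * 100
Phi(0.2667) = 0.60515
= 60.5


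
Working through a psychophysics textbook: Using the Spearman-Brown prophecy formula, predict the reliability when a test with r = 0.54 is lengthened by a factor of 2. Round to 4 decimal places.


r_new = n*r / (1 + (n-1)*r)
Numerator = 2 * 0.54 = 1.08
Denominator = 1 + 1 * 0.54 = 1.54
r_new = 1.08 / 1.54
= 0.7013


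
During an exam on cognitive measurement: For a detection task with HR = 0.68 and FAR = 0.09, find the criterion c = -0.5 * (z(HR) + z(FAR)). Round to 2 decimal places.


c = -0.5 * (z(HR) + z(FAR))
z(0.68) = 0.4677
z(0.09) = -1.3408
c = -0.5 * (0.4677 + -1.3408)
= -0.5 * -0.8731
= 0.44


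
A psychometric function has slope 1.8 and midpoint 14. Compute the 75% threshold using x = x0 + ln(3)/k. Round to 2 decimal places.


At P = 0.75: 0.75 = 1/(1 + e^(-k*(x-x0)))
Solving: e^(-k*(x-x0)) = 1/3
x = x0 + ln(3)/k
ln(3) = 1.0986
x = 14 + 1.0986/1.8
= 14 + 0.6103
= 14.61


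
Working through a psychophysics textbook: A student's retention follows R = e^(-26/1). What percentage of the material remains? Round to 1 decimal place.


R = e^(-t/S)
-t/S = -26/1 = -26.0
R = e^(-26.0) = 0.0
Percentage = 0.0 * 100
= 0.0


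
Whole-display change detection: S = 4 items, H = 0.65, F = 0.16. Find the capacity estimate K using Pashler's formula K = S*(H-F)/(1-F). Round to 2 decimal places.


K = S * (H - F) / (1 - F)
H - F = 0.49
1 - F = 0.84
K = 4 * 0.49 / 0.84
= 2.33


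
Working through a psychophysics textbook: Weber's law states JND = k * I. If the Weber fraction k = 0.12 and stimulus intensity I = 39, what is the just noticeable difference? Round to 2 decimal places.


JND = k * I
JND = 0.12 * 39
= 4.68


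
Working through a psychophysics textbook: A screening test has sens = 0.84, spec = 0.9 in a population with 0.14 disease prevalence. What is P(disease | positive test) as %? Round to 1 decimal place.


PPV = (sens * prev) / (sens * prev + (1-spec) * (1-prev))
Numerator = 0.84 * 0.14 = 0.1176
P(positive and no disease) = (1 - spec) * (1 - prev) = (1 - 0.9) * (1 - 0.14) = 0.086
Denominator = 0.1176 + 0.086 = 0.2036
PPV = 0.1176 / 0.2036 = 0.577603
As percentage = 57.8


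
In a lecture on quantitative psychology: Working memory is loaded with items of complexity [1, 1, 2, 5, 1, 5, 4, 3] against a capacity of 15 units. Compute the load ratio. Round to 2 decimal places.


Total complexity = 1 + 1 + 2 + 5 + 1 + 5 + 4 + 3 = 22
Load = total / capacity = 22 / 15
= 1.47


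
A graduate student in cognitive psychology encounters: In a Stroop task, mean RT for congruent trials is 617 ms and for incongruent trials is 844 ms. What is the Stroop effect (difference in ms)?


Stroop effect = RT(incongruent) - RT(congruent)
= 844 - 617
= 227 ms


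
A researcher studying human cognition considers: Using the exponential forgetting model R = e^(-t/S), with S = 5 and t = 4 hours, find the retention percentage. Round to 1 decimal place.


R = e^(-t/S)
-t/S = -4/5 = -0.8
R = e^(-0.8) = 0.449329
Percentage = 0.449329 * 100
= 44.9


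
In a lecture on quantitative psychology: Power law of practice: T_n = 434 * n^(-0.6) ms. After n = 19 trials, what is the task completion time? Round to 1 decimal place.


T_n = 434 * 19^(-0.6)
19^(-0.6) = 0.170902
T_n = 434 * 0.170902
= 74.2 ms


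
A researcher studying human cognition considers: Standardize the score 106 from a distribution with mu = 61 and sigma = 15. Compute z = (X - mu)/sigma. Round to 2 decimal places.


z = (X - mu) / sigma
= (106 - 61) / 15
= 45 / 15
= 3.00


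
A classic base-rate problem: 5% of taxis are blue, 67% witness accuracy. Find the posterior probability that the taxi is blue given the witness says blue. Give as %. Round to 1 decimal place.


P(blue | says blue) = P(says blue | blue)*P(blue) / [P(says blue | blue)*P(blue) + P(says blue | not blue)*P(not blue)]
Numerator = 0.67 * 0.05 = 0.0335
False identification = 0.33 * 0.95 = 0.3135
P = 0.0335 / (0.0335 + 0.3135)
= 0.0335 / 0.347
As percentage = 9.7


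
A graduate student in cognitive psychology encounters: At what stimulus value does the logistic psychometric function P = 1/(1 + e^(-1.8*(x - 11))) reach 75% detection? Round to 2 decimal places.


At P = 0.75: 0.75 = 1/(1 + e^(-k*(x-x0)))
Solving: e^(-k*(x-x0)) = 1/3
x = x0 + ln(3)/k
ln(3) = 1.0986
x = 11 + 1.0986/1.8
= 11 + 0.6103
= 11.61


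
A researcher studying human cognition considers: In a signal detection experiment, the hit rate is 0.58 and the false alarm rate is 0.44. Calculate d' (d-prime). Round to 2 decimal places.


d' = z(HR) - z(FAR)
z(0.58) = 0.2019
z(0.44) = -0.151
d' = 0.2019 - -0.151
= 0.35


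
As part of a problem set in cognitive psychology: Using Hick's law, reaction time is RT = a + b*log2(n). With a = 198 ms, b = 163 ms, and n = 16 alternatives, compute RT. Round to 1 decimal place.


RT = 198 + 163 * log2(16)
log2(16) = 4.0
RT = 198 + 163 * 4.0
= 198 + 652.0
= 850.0 ms


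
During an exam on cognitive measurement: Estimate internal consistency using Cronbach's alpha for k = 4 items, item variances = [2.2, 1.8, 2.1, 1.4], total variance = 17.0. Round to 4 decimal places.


alpha = (k/(k-1)) * (1 - sum(s_i^2)/s_total^2)
sum(item variances) = 7.5
k/(k-1) = 4/3 = 1.333333
1 - 7.5/17.0 = 1 - 0.441176 = 0.558824
alpha = 1.333333 * 0.558824
= 0.7451


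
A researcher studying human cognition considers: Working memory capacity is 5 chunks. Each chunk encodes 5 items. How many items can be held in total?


Total items = chunks * items_per_chunk
= 5 * 5
= 25


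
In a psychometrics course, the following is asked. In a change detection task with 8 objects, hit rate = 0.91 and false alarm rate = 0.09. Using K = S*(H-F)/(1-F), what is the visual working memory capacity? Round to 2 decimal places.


K = S * (H - F) / (1 - F)
H - F = 0.82
1 - F = 0.91
K = 8 * 0.82 / 0.91
= 7.21


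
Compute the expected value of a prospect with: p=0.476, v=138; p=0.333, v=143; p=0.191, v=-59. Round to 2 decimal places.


EU = sum(p_i * v_i)
0.476 * 138 = 65.688
0.333 * 143 = 47.619
0.191 * -59 = -11.269
EU = 65.688 + 47.619 + -11.269
= 102.04


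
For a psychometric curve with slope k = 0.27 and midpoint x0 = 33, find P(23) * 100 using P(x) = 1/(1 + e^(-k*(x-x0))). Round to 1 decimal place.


P(x) = 1/(1 + e^(-0.27*(23 - 33)))
Exponent = -0.27 * -10 = 2.7
e^(2.7) = 14.879732
P = 1/(1 + 14.879732) = 0.062973
Percentage = 6.3


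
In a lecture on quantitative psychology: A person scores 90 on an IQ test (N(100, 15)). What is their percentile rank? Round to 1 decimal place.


z = (IQ - mean) / SD
z = (90 - 100) / 15 = -0.6667
Percentile = Phi(-0.6667) * 100
Phi(-0.6667) = 0.252482
= 25.2


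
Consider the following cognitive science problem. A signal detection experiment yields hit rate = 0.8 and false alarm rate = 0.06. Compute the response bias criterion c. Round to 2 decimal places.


c = -0.5 * (z(HR) + z(FAR))
z(0.8) = 0.8416
z(0.06) = -1.5548
c = -0.5 * (0.8416 + -1.5548)
= -0.5 * -0.7132
= 0.36


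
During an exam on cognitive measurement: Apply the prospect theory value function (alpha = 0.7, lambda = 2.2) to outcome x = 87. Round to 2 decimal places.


Since x = 87 >= 0, use v(x) = x^0.7
87^0.7 = 22.7858
v(87) = 22.79


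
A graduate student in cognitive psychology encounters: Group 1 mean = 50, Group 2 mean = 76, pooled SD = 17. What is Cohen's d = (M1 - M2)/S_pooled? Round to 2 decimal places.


Cohen's d = (M1 - M2) / S_pooled
= (50 - 76) / 17
= -26 / 17
= -1.53


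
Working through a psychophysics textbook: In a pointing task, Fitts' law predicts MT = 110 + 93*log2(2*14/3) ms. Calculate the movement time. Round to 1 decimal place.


MT = 110 + 93 * log2(2*14/3)
2D/W = 9.333333
log2(9.333333) = 3.2224
MT = 110 + 93 * 3.2224
= 409.7 ms


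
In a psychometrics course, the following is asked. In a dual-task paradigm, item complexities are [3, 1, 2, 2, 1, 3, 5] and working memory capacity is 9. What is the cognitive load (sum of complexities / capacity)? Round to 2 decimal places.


Total complexity = 3 + 1 + 2 + 2 + 1 + 3 + 5 = 17
Load = total / capacity = 17 / 9
= 1.89


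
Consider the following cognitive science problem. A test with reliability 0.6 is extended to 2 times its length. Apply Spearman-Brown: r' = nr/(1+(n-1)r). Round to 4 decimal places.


r_new = n*r / (1 + (n-1)*r)
Numerator = 2 * 0.6 = 1.2
Denominator = 1 + 1 * 0.6 = 1.6
r_new = 1.2 / 1.6
= 0.7500


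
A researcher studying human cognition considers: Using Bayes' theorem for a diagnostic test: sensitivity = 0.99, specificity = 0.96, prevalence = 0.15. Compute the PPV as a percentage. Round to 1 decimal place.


PPV = (sens * prev) / (sens * prev + (1-spec) * (1-prev))
Numerator = 0.99 * 0.15 = 0.1485
P(positive and no disease) = (1 - spec) * (1 - prev) = (1 - 0.96) * (1 - 0.15) = 0.034
Denominator = 0.1485 + 0.034 = 0.1825
PPV = 0.1485 / 0.1825 = 0.813699
As percentage = 81.4


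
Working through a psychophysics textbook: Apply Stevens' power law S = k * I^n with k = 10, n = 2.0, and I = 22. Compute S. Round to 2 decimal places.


S = 10 * 22^2.0
22^2.0 = 484.0
S = 10 * 484.0
= 4840.00


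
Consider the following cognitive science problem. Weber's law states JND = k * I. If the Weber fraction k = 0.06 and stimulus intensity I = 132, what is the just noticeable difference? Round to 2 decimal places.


JND = k * I
JND = 0.06 * 132
= 7.92


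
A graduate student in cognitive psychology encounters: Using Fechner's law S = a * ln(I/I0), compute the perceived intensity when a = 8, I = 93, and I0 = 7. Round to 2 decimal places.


S = 8 * ln(93/7)
I/I0 = 13.285714
ln(13.285714) = 2.5867
S = 8 * 2.5867
= 20.69


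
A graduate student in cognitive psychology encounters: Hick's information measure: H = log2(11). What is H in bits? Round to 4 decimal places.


H = log2(n)
H = log2(11)
= 3.4594


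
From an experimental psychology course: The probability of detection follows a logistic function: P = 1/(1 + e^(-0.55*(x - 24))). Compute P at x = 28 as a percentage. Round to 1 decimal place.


P(x) = 1/(1 + e^(-0.55*(28 - 24)))
Exponent = -0.55 * 4 = -2.2
e^(-2.2) = 0.110803
P = 1/(1 + 0.110803) = 0.90025
Percentage = 90.0


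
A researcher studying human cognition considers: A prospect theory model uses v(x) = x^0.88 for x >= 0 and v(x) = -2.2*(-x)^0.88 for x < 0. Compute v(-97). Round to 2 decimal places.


Since x = -97 < 0, use v(x) = -lambda*(-x)^alpha
(-x) = 97
97^0.88 = 56.0221
v(-97) = -2.2 * 56.0221
= -123.25


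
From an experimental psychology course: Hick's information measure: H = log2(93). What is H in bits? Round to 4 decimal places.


H = log2(n)
H = log2(93)
= 6.5392


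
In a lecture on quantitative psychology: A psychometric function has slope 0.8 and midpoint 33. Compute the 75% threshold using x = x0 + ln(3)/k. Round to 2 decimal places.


At P = 0.75: 0.75 = 1/(1 + e^(-k*(x-x0)))
Solving: e^(-k*(x-x0)) = 1/3
x = x0 + ln(3)/k
ln(3) = 1.0986
x = 33 + 1.0986/0.8
= 33 + 1.3732
= 34.37


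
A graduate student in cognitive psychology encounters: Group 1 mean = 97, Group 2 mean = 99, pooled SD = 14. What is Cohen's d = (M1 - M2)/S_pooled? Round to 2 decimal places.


Cohen's d = (M1 - M2) / S_pooled
= (97 - 99) / 14
= -2 / 14
= -0.14


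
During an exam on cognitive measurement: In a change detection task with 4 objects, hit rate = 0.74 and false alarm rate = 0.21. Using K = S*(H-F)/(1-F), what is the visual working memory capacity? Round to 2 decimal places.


K = S * (H - F) / (1 - F)
H - F = 0.53
1 - F = 0.79
K = 4 * 0.53 / 0.79
= 2.68


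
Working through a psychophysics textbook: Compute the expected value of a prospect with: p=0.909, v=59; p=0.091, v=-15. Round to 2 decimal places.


EU = sum(p_i * v_i)
0.909 * 59 = 53.631
0.091 * -15 = -1.365
EU = 53.631 + -1.365
= 52.27


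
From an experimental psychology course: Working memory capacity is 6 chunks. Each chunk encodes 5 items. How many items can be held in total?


Total items = chunks * items_per_chunk
= 6 * 5
= 30


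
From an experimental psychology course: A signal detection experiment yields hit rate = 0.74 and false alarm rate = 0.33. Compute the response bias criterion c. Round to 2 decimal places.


c = -0.5 * (z(HR) + z(FAR))
z(0.74) = 0.6433
z(0.33) = -0.4399
c = -0.5 * (0.6433 + -0.4399)
= -0.5 * 0.2034
= -0.10


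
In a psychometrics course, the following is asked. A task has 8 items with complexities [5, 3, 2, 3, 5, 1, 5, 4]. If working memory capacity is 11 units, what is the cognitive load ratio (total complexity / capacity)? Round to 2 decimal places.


Total complexity = 5 + 3 + 2 + 3 + 5 + 1 + 5 + 4 = 28
Load = total / capacity = 28 / 11
= 2.55


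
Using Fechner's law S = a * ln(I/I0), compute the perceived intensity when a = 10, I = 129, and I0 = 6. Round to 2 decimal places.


S = 10 * ln(129/6)
I/I0 = 21.5
ln(21.5) = 3.0681
S = 10 * 3.0681
= 30.68


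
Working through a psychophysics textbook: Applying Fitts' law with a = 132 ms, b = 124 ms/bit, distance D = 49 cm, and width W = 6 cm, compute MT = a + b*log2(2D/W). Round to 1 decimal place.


MT = 132 + 124 * log2(2*49/6)
2D/W = 16.333333
log2(16.333333) = 4.0297
MT = 132 + 124 * 4.0297
= 631.7 ms


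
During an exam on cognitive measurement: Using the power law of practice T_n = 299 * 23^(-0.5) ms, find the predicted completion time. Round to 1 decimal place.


T_n = 299 * 23^(-0.5)
23^(-0.5) = 0.208514
T_n = 299 * 0.208514
= 62.3 ms


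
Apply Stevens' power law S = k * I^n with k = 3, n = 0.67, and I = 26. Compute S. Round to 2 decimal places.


S = 3 * 26^0.67
26^0.67 = 8.8722
S = 3 * 8.8722
= 26.62


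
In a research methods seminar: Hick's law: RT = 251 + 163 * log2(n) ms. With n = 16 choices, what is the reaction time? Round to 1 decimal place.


RT = 251 + 163 * log2(16)
log2(16) = 4.0
RT = 251 + 163 * 4.0
= 251 + 652.0
= 903.0 ms


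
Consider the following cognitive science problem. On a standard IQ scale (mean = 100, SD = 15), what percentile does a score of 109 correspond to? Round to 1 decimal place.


z = (IQ - mean) / SD
z = (109 - 100) / 15 = 0.6
Percentile = Phi(0.6) * 100
Phi(0.6) = 0.725747
= 72.6


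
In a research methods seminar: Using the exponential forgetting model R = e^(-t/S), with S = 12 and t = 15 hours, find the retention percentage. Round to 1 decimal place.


R = e^(-t/S)
-t/S = -15/12 = -1.25
R = e^(-1.25) = 0.286505
Percentage = 0.286505 * 100
= 28.7


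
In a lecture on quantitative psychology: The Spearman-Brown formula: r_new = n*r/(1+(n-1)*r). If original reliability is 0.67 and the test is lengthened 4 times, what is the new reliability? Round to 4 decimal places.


r_new = n*r / (1 + (n-1)*r)
Numerator = 4 * 0.67 = 2.68
Denominator = 1 + 3 * 0.67 = 3.01
r_new = 2.68 / 3.01
= 0.8904


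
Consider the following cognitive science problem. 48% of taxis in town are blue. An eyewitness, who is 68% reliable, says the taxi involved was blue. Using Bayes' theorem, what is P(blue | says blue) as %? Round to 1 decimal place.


P(blue | says blue) = P(says blue | blue)*P(blue) / [P(says blue | blue)*P(blue) + P(says blue | not blue)*P(not blue)]
Numerator = 0.68 * 0.48 = 0.3264
False identification = 0.32 * 0.52 = 0.1664
P = 0.3264 / (0.3264 + 0.1664)
= 0.3264 / 0.4928
As percentage = 66.2


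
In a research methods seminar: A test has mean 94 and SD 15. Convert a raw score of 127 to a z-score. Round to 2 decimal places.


z = (X - mu) / sigma
= (127 - 94) / 15
= 33 / 15
= 2.20


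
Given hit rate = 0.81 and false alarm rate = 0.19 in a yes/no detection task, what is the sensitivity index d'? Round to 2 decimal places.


d' = z(HR) - z(FAR)
z(0.81) = 0.8779
z(0.19) = -0.8779
d' = 0.8779 - -0.8779
= 1.76


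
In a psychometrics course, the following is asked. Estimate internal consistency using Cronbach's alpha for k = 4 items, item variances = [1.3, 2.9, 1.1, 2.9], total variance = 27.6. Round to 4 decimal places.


alpha = (k/(k-1)) * (1 - sum(s_i^2)/s_total^2)
sum(item variances) = 8.2
k/(k-1) = 4/3 = 1.333333
1 - 8.2/27.6 = 1 - 0.297101 = 0.702899
alpha = 1.333333 * 0.702899
= 0.9372


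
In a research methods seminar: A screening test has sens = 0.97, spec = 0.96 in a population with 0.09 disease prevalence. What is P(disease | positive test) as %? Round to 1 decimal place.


PPV = (sens * prev) / (sens * prev + (1-spec) * (1-prev))
Numerator = 0.97 * 0.09 = 0.0873
P(positive and no disease) = (1 - spec) * (1 - prev) = (1 - 0.96) * (1 - 0.09) = 0.0364
Denominator = 0.0873 + 0.0364 = 0.1237
PPV = 0.0873 / 0.1237 = 0.70574
As percentage = 70.6


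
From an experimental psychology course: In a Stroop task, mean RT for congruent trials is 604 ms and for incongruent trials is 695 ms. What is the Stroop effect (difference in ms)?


Stroop effect = RT(incongruent) - RT(congruent)
= 695 - 604
= 91 ms


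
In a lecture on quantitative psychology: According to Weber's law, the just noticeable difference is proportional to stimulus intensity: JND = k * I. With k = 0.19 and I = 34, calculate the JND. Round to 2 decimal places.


JND = k * I
JND = 0.19 * 34
= 6.46


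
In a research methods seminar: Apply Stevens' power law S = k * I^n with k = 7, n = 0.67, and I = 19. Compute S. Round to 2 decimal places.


S = 7 * 19^0.67
19^0.67 = 7.1906
S = 7 * 7.1906
= 50.33


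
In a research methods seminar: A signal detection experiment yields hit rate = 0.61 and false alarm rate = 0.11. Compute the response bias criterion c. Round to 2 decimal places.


c = -0.5 * (z(HR) + z(FAR))
z(0.61) = 0.2793
z(0.11) = -1.2265
c = -0.5 * (0.2793 + -1.2265)
= -0.5 * -0.9472
= 0.47


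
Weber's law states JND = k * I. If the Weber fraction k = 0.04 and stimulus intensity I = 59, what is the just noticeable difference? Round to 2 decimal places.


JND = k * I
JND = 0.04 * 59
= 2.36


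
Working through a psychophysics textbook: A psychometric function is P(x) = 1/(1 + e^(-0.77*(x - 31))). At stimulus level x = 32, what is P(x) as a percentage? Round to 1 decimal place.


P(x) = 1/(1 + e^(-0.77*(32 - 31)))
Exponent = -0.77 * 1 = -0.77
e^(-0.77) = 0.463013
P = 1/(1 + 0.463013) = 0.683521
Percentage = 68.4


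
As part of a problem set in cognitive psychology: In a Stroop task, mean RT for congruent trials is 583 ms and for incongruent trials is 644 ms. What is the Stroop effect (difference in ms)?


Stroop effect = RT(incongruent) - RT(congruent)
= 644 - 583
= 61 ms


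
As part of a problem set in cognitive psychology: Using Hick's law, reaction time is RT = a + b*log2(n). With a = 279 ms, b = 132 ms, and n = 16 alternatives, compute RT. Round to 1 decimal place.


RT = 279 + 132 * log2(16)
log2(16) = 4.0
RT = 279 + 132 * 4.0
= 279 + 528.0
= 807.0 ms


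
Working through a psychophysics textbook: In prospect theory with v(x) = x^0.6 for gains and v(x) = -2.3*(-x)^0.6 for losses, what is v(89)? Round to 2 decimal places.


Since x = 89 >= 0, use v(x) = x^0.6
89^0.6 = 14.7786
v(89) = 14.78


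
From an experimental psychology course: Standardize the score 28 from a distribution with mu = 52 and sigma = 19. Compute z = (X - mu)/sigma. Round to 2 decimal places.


z = (X - mu) / sigma
= (28 - 52) / 19
= -24 / 19
= -1.26


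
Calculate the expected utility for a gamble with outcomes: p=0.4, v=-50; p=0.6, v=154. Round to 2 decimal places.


EU = sum(p_i * v_i)
0.4 * -50 = -20.0
0.6 * 154 = 92.4
EU = -20.0 + 92.4
= 72.40


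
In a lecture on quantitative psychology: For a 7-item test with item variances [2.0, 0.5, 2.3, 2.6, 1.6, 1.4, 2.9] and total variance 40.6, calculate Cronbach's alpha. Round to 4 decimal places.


alpha = (k/(k-1)) * (1 - sum(s_i^2)/s_total^2)
sum(item variances) = 13.3
k/(k-1) = 7/6 = 1.166667
1 - 13.3/40.6 = 1 - 0.327586 = 0.672414
alpha = 1.166667 * 0.672414
= 0.7845


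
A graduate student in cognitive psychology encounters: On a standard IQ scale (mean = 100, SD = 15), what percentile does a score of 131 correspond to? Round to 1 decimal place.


z = (IQ - mean) / SD
z = (131 - 100) / 15 = 2.0667
Percentile = Phi(2.0667) * 100
Phi(2.0667) = 0.980619
= 98.1


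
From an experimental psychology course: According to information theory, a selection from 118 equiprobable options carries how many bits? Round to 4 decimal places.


H = log2(n)
H = log2(118)
= 6.8826


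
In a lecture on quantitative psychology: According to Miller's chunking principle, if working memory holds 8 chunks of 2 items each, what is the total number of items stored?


Total items = chunks * items_per_chunk
= 8 * 2
= 16


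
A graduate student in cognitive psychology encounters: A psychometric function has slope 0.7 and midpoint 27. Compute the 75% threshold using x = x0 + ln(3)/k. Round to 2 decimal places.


At P = 0.75: 0.75 = 1/(1 + e^(-k*(x-x0)))
Solving: e^(-k*(x-x0)) = 1/3
x = x0 + ln(3)/k
ln(3) = 1.0986
x = 27 + 1.0986/0.7
= 27 + 1.5694
= 28.57


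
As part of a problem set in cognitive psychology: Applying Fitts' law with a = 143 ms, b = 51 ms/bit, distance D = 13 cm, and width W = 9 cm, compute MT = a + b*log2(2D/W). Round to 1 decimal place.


MT = 143 + 51 * log2(2*13/9)
2D/W = 2.888889
log2(2.888889) = 1.5305
MT = 143 + 51 * 1.5305
= 221.1 ms


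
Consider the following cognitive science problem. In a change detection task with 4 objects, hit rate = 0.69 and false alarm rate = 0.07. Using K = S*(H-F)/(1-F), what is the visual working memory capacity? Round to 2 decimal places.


K = S * (H - F) / (1 - F)
H - F = 0.62
1 - F = 0.93
K = 4 * 0.62 / 0.93
= 2.67


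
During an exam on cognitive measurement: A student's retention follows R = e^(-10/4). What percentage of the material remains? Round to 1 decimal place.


R = e^(-t/S)
-t/S = -10/4 = -2.5
R = e^(-2.5) = 0.082085
Percentage = 0.082085 * 100
= 8.2


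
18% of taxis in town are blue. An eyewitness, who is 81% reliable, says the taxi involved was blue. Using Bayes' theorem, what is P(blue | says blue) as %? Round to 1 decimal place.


P(blue | says blue) = P(says blue | blue)*P(blue) / [P(says blue | blue)*P(blue) + P(says blue | not blue)*P(not blue)]
Numerator = 0.81 * 0.18 = 0.1458
False identification = 0.19 * 0.82 = 0.1558
P = 0.1458 / (0.1458 + 0.1558)
= 0.1458 / 0.3016
As percentage = 48.3


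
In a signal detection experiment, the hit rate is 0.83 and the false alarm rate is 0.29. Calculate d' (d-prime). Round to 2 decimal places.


d' = z(HR) - z(FAR)
z(0.83) = 0.9542
z(0.29) = -0.5534
d' = 0.9542 - -0.5534
= 1.51


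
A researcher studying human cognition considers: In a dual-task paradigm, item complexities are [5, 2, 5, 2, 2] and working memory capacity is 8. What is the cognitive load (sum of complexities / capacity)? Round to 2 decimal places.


Total complexity = 5 + 2 + 5 + 2 + 2 = 16
Load = total / capacity = 16 / 8
= 2.00


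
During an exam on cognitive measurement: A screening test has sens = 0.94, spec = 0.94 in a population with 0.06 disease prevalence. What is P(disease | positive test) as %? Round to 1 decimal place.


PPV = (sens * prev) / (sens * prev + (1-spec) * (1-prev))
Numerator = 0.94 * 0.06 = 0.0564
P(positive and no disease) = (1 - spec) * (1 - prev) = (1 - 0.94) * (1 - 0.06) = 0.0564
Denominator = 0.0564 + 0.0564 = 0.1128
PPV = 0.0564 / 0.1128 = 0.5
As percentage = 50.0


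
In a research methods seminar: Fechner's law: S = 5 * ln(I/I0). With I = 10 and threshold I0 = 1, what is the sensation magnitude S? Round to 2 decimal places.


S = 5 * ln(10/1)
I/I0 = 10.0
ln(10.0) = 2.3026
S = 5 * 2.3026
= 11.51


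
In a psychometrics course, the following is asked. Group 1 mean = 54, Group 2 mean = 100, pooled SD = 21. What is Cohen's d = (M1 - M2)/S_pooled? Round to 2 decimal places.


Cohen's d = (M1 - M2) / S_pooled
= (54 - 100) / 21
= -46 / 21
= -2.19


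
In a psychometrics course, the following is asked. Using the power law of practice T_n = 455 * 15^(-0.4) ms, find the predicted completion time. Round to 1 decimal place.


T_n = 455 * 15^(-0.4)
15^(-0.4) = 0.338504
T_n = 455 * 0.338504
= 154.0 ms


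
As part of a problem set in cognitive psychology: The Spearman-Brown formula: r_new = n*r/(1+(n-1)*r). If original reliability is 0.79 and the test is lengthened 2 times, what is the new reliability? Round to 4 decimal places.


r_new = n*r / (1 + (n-1)*r)
Numerator = 2 * 0.79 = 1.58
Denominator = 1 + 1 * 0.79 = 1.79
r_new = 1.58 / 1.79
= 0.8827
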